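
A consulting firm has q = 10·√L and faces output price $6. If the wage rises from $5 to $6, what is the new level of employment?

From P·MP_L = w with MP_L = 5·L^(-1/2), the labor demand is L(w) = (30/w)^(2).
At w = 5: L = 36. At w = 6: L = 25.

L* = 25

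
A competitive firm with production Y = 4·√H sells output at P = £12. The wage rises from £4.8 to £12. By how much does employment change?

From P·MP_H = w with MP_H = 2·H^(-1/2), the labor demand is H(w) = (24/w)^(2).
At w = 4.8: H = 25. At w = 12: H = 4.
ΔH = 4 − 25 = -21.

ΔH = -21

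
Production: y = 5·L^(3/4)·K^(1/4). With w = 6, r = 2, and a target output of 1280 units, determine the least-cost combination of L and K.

Cost minimization requires the marginal rate of technical substitution to equal the input-price ratio: MP_L/MP_K = w/r.
Here MP_L/MP_K = (3/4)·(K/L)/(1/4) = 3·(K/L). Setting this equal to 6/2 = 3 gives K = L.
Substituting into y = 1280: 5·L^(3/4)·(L)^(1/4) = 1280.
Solving, L = 256 and K = 256.

L* = 256, K* = 256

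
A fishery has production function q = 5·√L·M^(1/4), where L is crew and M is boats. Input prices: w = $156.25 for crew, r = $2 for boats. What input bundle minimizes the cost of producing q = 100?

Cost minimization requires the marginal rate of technical substitution to equal the input-price ratio: MP_L/MP_M = w/r.
Here MP_L/MP_M = (1/2)·(M/L)/(1/4) = 2·(M/L). Setting this equal to 156.25/2 = 78.125 gives M = 39.0625L.
Substituting into q = 100: 5·L^(1/2)·(39.0625L)^(1/4) = 100.
Solving, L = 16 and M = 625.

L* = 16, M* = 625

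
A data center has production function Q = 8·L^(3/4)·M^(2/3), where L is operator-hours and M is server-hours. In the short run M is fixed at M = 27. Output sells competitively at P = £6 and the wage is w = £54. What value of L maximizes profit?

With M = 27, MP_L = (3/4)·8·L^(-1/4)·27^(2/3) = 54·L^(-1/4).
Profit maximization for a price taker requires P·MP_L = w: 6·54·L^(-1/4) = 54.
So L^(-1/4) = 1/6, which gives L = 1296.

L* = 1296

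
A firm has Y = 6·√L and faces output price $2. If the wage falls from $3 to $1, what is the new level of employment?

From P·MP_L = w with MP_L = 3·L^(-1/2), the labor demand is L(w) = (6/w)^(2).
At w = 3: L = 4. At w = 1: L = 36.

L* = 36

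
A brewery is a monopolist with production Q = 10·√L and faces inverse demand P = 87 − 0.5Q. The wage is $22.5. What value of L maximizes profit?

L* = 36

Marginal revenue from the inverse demand is MR = 87 − Q.
The marginal product is MP_L = 5·L^(-1/2).
A monopolist hires until marginal revenue product equals the wage: MR·MP_L = w.
At L, Q = 10·√L. Substituting and solving: (87 − 10·√L)·5·L^(-1/2) = 22.5 gives L = 36.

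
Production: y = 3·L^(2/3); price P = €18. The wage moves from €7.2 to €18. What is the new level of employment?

From P·MP_L = w with MP_L = 2·L^(-1/3), the labor demand is L(w) = (36/w)^(3).
At w = 7.2: L = 125. At w = 18: L = 8.

L* = 8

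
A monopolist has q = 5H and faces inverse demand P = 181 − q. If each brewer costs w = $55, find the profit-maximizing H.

H* = 17

Marginal revenue from the inverse demand is MR = 181 − 2q.
The marginal product is MP_H = 5.
A monopolist hires until marginal revenue product equals the wage: MR·MP_H = w.
(181 − 10H)·5 = 55, so H = 17.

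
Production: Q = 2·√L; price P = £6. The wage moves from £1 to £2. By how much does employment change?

ΔL = -27

From P·MP_L = w with MP_L = L^(-1/2), the labor demand is L(w) = (6/w)^(2).
At w = 1: L = 36. At w = 2: L = 9.
ΔL = 9 − 36 = -27.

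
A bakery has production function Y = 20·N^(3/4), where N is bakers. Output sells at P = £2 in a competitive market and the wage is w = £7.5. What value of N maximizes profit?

N* = 256

MP_N = (3/4)·20·N^(-1/4) = 15·N^(-1/4).
Profit maximization for a price taker requires P·MP_N = w: 2·15·N^(-1/4) = 7.5.
So N^(-1/4) = 0.25, which gives N = 256.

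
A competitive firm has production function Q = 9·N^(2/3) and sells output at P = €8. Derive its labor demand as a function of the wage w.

MP_N = (2/3)·9·N^(-1/3) = 6·N^(-1/3).
Setting P·MP_N = w: 48·N^(-1/3) = w.
Solving for N: N^(-1/3) = w/48, so N = (48/w)^(3).

N(w) = 110592/w³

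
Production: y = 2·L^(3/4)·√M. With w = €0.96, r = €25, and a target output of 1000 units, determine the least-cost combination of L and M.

L* = 625, M* = 16

Cost minimization requires the marginal rate of technical substitution to equal the input-price ratio: MP_L/MP_M = w/r.
Here MP_L/MP_M = (3/4)·(M/L)/(1/2) = 1.5·(M/L). Setting this equal to 0.96/25 = 0.0384 gives M = 0.0256L.
Substituting into y = 1000: 2·L^(3/4)·(0.0256L)^(1/2) = 1000.
Solving, L = 625 and M = 16.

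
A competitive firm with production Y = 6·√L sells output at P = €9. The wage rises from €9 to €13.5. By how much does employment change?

ΔL = -5

From P·MP_L = w with MP_L = 3·L^(-1/2), the labor demand is L(w) = (27/w)^(2).
At w = 9: L = 9. At w = 13.5: L = 4.
ΔL = 4 − 9 = -5.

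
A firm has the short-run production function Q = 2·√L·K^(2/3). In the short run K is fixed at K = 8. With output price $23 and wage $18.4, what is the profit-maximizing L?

L* = 25

With K = 8, MP_L = (1/2)·2·L^(-1/2)·8^(2/3) = 4·L^(-1/2).
Profit maximization for a price taker requires P·MP_L = w: 23·4·L^(-1/2) = 18.4.
So L^(-1/2) = 0.2, which gives L = 25.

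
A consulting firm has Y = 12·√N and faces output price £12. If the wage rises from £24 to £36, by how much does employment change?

From P·MP_N = w with MP_N = 6·N^(-1/2), the labor demand is N(w) = (72/w)^(2).
At w = 24: N = 9. At w = 36: N = 4.
ΔN = 4 − 9 = -5.

ΔN = -5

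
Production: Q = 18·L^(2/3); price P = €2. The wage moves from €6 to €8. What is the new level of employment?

From P·MP_L = w with MP_L = 12·L^(-1/3), the labor demand is L(w) = (24/w)^(3).
At w = 6: L = 64. At w = 8: L = 27.

L* = 27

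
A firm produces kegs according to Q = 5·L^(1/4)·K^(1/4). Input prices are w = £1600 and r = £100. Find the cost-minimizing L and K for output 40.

Cost minimization requires the marginal rate of technical substitution to equal the input-price ratio: MP_L/MP_K = w/r.
Here MP_L/MP_K = (1/4)·(K/L)/(1/4) = (K/L). Setting this equal to 1600/100 = 16 gives K = 16L.
Substituting into Q = 40: 5·L^(1/4)·(16L)^(1/4) = 40.
Solving, L = 16 and K = 256.

L* = 16, K* = 256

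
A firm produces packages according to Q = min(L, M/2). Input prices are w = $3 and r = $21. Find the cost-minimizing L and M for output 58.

L* = 58, M* = 116

With a fixed-proportions technology, the cost-minimizing bundle uses no slack in either input: L = M/2 = Q.
So L = 58 and M = 2·58 = 116.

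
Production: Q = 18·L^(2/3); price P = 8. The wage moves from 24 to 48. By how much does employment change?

From P·MP_L = w with MP_L = 12·L^(-1/3), the labor demand is L(w) = (96/w)^(3).
At w = 24: L = 64. At w = 48: L = 8.
ΔL = 8 − 64 = -56.

ΔL = -56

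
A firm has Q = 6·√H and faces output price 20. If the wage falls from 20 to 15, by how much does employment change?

From P·MP_H = w with MP_H = 3·H^(-1/2), the labor demand is H(w) = (60/w)^(2).
At w = 20: H = 9. At w = 15: H = 16.
ΔH = 16 − 9 = 7.

ΔH = 7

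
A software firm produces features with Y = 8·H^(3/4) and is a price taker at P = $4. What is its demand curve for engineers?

MP_H = (3/4)·8·H^(-1/4) = 6·H^(-1/4).
Setting P·MP_H = w: 24·H^(-1/4) = w.
Solving for H: H^(-1/4) = w/24, so H = (24/w)^(4).

H(w) = 331776/w^(4)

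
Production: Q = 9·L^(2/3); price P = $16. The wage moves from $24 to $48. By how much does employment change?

From P·MP_L = w with MP_L = 6·L^(-1/3), the labor demand is L(w) = (96/w)^(3).
At w = 24: L = 64. At w = 48: L = 8.
ΔL = 8 − 64 = -56.

ΔL = -56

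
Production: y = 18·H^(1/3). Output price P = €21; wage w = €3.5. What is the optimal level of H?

MP_H = (1/3)·18·H^(-2/3) = 6·H^(-2/3).
Profit maximization for a price taker requires P·MP_H = w: 21·6·H^(-2/3) = 3.5.
So H^(-2/3) = 1/36, which gives H = 216.

H* = 216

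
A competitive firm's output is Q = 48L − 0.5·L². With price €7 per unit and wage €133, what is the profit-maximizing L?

The marginal product of L is MP_L = 48 − L.
A price-taking firm hires until the value of the marginal product equals the wage: P·MP_L = w, so 7·(48 − L) = 133.
Then 48 − L = 19, giving L = 29.

L* = 29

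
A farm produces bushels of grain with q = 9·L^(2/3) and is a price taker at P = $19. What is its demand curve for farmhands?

MP_L = (2/3)·9·L^(-1/3) = 6·L^(-1/3).
Setting P·MP_L = w: 114·L^(-1/3) = w.
Solving for L: L^(-1/3) = w/114, so L = (114/w)^(3).

L(w) = 1481544/w³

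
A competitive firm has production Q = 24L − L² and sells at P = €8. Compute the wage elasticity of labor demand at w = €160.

ε = -5

From P·MP_L = w with MP_L = 24 − 2L, labor demand is L(w) = (24 − w/8)/2.
dL/dw = −1/(16) = -0.0625.
At w = 160, L = 2, so ε = (dL/dw)·(w/L) = (-0.0625)·(160/2) = -5.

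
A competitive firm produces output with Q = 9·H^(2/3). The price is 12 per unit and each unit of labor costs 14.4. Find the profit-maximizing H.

MP_H = (2/3)·9·H^(-1/3) = 6·H^(-1/3).
Profit maximization for a price taker requires P·MP_H = w: 12·6·H^(-1/3) = 14.4.
So H^(-1/3) = 0.2, which gives H = 125.

H* = 125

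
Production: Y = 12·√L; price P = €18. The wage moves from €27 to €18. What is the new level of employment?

From P·MP_L = w with MP_L = 6·L^(-1/2), the labor demand is L(w) = (108/w)^(2).
At w = 27: L = 16. At w = 18: L = 36.

L* = 36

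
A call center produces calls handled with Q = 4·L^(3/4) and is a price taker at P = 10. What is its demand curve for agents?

L(w) = 810000/w^(4)

MP_L = (3/4)·4·L^(-1/4) = 3·L^(-1/4).
Setting P·MP_L = w: 30·L^(-1/4) = w.
Solving for L: L^(-1/4) = w/30, so L = (30/w)^(4).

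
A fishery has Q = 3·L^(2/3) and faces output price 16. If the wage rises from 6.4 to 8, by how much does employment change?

From P·MP_L = w with MP_L = 2·L^(-1/3), the labor demand is L(w) = (32/w)^(3).
At w = 6.4: L = 125. At w = 8: L = 64.
ΔL = 64 − 125 = -61.

ΔL = -61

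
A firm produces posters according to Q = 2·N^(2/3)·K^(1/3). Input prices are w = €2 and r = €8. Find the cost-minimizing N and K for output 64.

Cost minimization requires the marginal rate of technical substitution to equal the input-price ratio: MP_N/MP_K = w/r.
Here MP_N/MP_K = (2/3)·(K/N)/(1/3) = 2·(K/N). Setting this equal to 2/8 = 0.25 gives K = 0.125N.
Substituting into Q = 64: 2·N^(2/3)·(0.125N)^(1/3) = 64.
Solving, N = 64 and K = 8.

N* = 64, K* = 8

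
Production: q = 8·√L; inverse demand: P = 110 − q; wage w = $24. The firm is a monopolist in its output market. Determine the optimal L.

Marginal revenue from the inverse demand is MR = 110 − 2q.
The marginal product is MP_L = 4·L^(-1/2).
A monopolist hires until marginal revenue product equals the wage: MR·MP_L = w.
At L, q = 8·√L. Substituting and solving: (110 − 16·√L)·4·L^(-1/2) = 24 gives L = 25.

L* = 25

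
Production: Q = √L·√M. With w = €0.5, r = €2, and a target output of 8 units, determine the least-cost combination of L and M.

L* = 16, M* = 4

Cost minimization requires the marginal rate of technical substitution to equal the input-price ratio: MP_L/MP_M = w/r.
Here MP_L/MP_M = (1/2)·(M/L)/(1/2) = (M/L). Setting this equal to 0.5/2 = 0.25 gives M = 0.25L.
Substituting into Q = 8: L^(1/2)·(0.25L)^(1/2) = 8.
Solving, L = 16 and M = 4.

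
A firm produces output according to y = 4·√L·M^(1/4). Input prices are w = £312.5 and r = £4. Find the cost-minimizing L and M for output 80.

Cost minimization requires the marginal rate of technical substitution to equal the input-price ratio: MP_L/MP_M = w/r.
Here MP_L/MP_M = (1/2)·(M/L)/(1/4) = 2·(M/L). Setting this equal to 312.5/4 = 78.125 gives M = 39.0625L.
Substituting into y = 80: 4·L^(1/2)·(39.0625L)^(1/4) = 80.
Solving, L = 16 and M = 625.

L* = 16, M* = 625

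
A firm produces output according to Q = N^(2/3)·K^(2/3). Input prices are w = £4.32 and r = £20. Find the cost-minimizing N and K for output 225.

N* = 125, K* = 27

Cost minimization requires the marginal rate of technical substitution to equal the input-price ratio: MP_N/MP_K = w/r.
Here MP_N/MP_K = (2/3)·(K/N)/(2/3) = (K/N). Setting this equal to 4.32/20 = 0.216 gives K = 0.216N.
Substituting into Q = 225: N^(2/3)·(0.216N)^(2/3) = 225.
Solving, N = 125 and K = 27.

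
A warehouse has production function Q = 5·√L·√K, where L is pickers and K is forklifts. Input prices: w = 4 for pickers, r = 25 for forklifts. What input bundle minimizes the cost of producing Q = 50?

L* = 25, K* = 4

Cost minimization requires the marginal rate of technical substitution to equal the input-price ratio: MP_L/MP_K = w/r.
Here MP_L/MP_K = (1/2)·(K/L)/(1/2) = (K/L). Setting this equal to 4/25 = 0.16 gives K = 0.16L.
Substituting into Q = 50: 5·L^(1/2)·(0.16L)^(1/2) = 50.
Solving, L = 25 and K = 4.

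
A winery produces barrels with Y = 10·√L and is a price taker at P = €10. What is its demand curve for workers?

L(w) = 2500/w²

MP_L = (1/2)·10·L^(-1/2) = 5·L^(-1/2).
Setting P·MP_L = w: 50·L^(-1/2) = w.
Solving for L: L^(-1/2) = w/50, so L = (50/w)^(2).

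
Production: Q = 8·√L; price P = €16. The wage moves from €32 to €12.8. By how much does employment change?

From P·MP_L = w with MP_L = 4·L^(-1/2), the labor demand is L(w) = (64/w)^(2).
At w = 32: L = 4. At w = 12.8: L = 25.
ΔL = 25 − 4 = 21.

ΔL = 21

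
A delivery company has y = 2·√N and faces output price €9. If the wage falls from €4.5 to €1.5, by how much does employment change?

From P·MP_N = w with MP_N = N^(-1/2), the labor demand is N(w) = (9/w)^(2).
At w = 4.5: N = 4. At w = 1.5: N = 36.
ΔN = 36 − 4 = 32.

ΔN = 32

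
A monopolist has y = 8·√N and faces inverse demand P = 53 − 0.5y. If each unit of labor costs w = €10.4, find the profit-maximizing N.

Marginal revenue from the inverse demand is MR = 53 − y.
The marginal product is MP_N = 4·N^(-1/2).
A monopolist hires until marginal revenue product equals the wage: MR·MP_N = w.
At N, y = 8·√N. Substituting and solving: (53 − 8·√N)·4·N^(-1/2) = 10.4 gives N = 25.

N* = 25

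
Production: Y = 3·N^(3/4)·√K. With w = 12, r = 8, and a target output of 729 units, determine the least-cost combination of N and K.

Cost minimization requires the marginal rate of technical substitution to equal the input-price ratio: MP_N/MP_K = w/r.
Here MP_N/MP_K = (3/4)·(K/N)/(1/2) = 1.5·(K/N). Setting this equal to 12/8 = 1.5 gives K = N.
Substituting into Y = 729: 3·N^(3/4)·(N)^(1/2) = 729.
Solving, N = 81 and K = 81.

N* = 81, K* = 81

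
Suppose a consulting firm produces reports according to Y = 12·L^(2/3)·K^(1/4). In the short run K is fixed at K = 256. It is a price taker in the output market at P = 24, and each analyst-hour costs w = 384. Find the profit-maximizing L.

With K = 256, MP_L = (2/3)·12·L^(-1/3)·256^(1/4) = 32·L^(-1/3).
Profit maximization for a price taker requires P·MP_L = w: 24·32·L^(-1/3) = 384.
So L^(-1/3) = 0.5, which gives L = 8.

L* = 8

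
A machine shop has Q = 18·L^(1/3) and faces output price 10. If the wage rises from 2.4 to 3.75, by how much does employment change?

ΔL = -61

From P·MP_L = w with MP_L = 6·L^(-2/3), the labor demand is L(w) = (60/w)^(3/2).
At w = 2.4: L = 125. At w = 3.75: L = 64.
ΔL = 64 − 125 = -61.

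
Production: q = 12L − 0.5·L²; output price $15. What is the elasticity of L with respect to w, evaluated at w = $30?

ε = -0.2

From P·MP_L = w with MP_L = 12 − L, labor demand is L(w) = 12 − w/15.
dL/dw = −1/(15) = -1/15.
At w = 30, L = 10, so ε = (dL/dw)·(w/L) = (-1/15)·(30/10) = -0.2.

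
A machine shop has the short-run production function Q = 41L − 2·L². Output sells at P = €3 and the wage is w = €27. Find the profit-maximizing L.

The marginal product of L is MP_L = 41 − 4L.
A price-taking firm hires until the value of the marginal product equals the wage: P·MP_L = w, so 3·(41 − 4L) = 27.
Then 41 − 4L = 9, giving L = 8.

L* = 8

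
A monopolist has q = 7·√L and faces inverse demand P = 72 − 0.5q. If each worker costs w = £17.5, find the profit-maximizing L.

L* = 36

Marginal revenue from the inverse demand is MR = 72 − q.
The marginal product is MP_L = 3.5·L^(-1/2).
A monopolist hires until marginal revenue product equals the wage: MR·MP_L = w.
At L, q = 7·√L. Substituting and solving: (72 − 7·√L)·3.5·L^(-1/2) = 17.5 gives L = 36.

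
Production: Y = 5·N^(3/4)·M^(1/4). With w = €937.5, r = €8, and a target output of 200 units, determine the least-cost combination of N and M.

N* = 16, M* = 625

Cost minimization requires the marginal rate of technical substitution to equal the input-price ratio: MP_N/MP_M = w/r.
Here MP_N/MP_M = (3/4)·(M/N)/(1/4) = 3·(M/N). Setting this equal to 937.5/8 = 117.1875 gives M = 39.0625N.
Substituting into Y = 200: 5·N^(3/4)·(39.0625N)^(1/4) = 200.
Solving, N = 16 and M = 625.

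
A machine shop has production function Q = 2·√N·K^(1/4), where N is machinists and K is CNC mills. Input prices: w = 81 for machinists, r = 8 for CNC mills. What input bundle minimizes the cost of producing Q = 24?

N* = 16, K* = 81

Cost minimization requires the marginal rate of technical substitution to equal the input-price ratio: MP_N/MP_K = w/r.
Here MP_N/MP_K = (1/2)·(K/N)/(1/4) = 2·(K/N). Setting this equal to 81/8 = 10.125 gives K = 5.0625N.
Substituting into Q = 24: 2·N^(1/2)·(5.0625N)^(1/4) = 24.
Solving, N = 16 and K = 81.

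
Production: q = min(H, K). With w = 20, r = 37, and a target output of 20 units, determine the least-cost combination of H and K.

H* = 20, K* = 20

With a fixed-proportions technology, the cost-minimizing bundle uses no slack in either input: H = K = q.
So H = 20 and K = 20.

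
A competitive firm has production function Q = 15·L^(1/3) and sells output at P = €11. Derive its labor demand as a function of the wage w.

MP_L = (1/3)·15·L^(-2/3) = 5·L^(-2/3).
Setting P·MP_L = w: 55·L^(-2/3) = w.
Solving for L: L^(-2/3) = w/55, so L = (55/w)^(3/2).

L(w) = (55/w)^(3/2)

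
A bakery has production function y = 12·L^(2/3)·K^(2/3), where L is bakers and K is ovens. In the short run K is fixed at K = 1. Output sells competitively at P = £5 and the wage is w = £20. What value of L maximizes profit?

L* = 8

With K = 1, MP_L = (2/3)·12·L^(-1/3)·1^(2/3) = 8·L^(-1/3).
Profit maximization for a price taker requires P·MP_L = w: 5·8·L^(-1/3) = 20.
So L^(-1/3) = 0.5, which gives L = 8.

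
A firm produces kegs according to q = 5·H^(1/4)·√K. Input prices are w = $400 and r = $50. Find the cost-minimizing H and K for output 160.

Cost minimization requires the marginal rate of technical substitution to equal the input-price ratio: MP_H/MP_K = w/r.
Here MP_H/MP_K = (1/4)·(K/H)/(1/2) = 0.5·(K/H). Setting this equal to 400/50 = 8 gives K = 16H.
Substituting into q = 160: 5·H^(1/4)·(16H)^(1/2) = 160.
Solving, H = 16 and K = 256.

H* = 16, K* = 256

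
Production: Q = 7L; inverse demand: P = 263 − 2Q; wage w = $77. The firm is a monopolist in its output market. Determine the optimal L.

Marginal revenue from the inverse demand is MR = 263 − 4Q.
The marginal product is MP_L = 7.
A monopolist hires until marginal revenue product equals the wage: MR·MP_L = w.
(263 − 28L)·7 = 77, so L = 9.

L* = 9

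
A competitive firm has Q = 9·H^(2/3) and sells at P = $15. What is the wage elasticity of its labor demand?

MP_H = (2/3)·9·H^(-1/3), so P·MP_H = w gives 90·H^(-1/3) = w.
Solving, H(w) = (90/w)^(3). This is a constant-elasticity form: H ∝ w^(−3), so ε = −3.

ε = -3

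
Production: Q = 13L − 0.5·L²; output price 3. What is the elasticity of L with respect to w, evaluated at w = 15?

From P·MP_L = w with MP_L = 13 − L, labor demand is L(w) = 13 − w/3.
dL/dw = −1/(3) = -1/3.
At w = 15, L = 8, so ε = (dL/dw)·(w/L) = (-1/3)·(15/8) = -0.625.

ε = -0.625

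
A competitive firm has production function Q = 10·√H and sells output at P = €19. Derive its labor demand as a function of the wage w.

H(w) = 9025/w²

MP_H = (1/2)·10·H^(-1/2) = 5·H^(-1/2).
Setting P·MP_H = w: 95·H^(-1/2) = w.
Solving for H: H^(-1/2) = w/95, so H = (95/w)^(2).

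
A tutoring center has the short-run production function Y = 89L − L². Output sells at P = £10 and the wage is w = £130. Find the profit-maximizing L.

The marginal product of L is MP_L = 89 − 2L.
A price-taking firm hires until the value of the marginal product equals the wage: P·MP_L = w, so 10·(89 − 2L) = 130.
Then 89 − 2L = 13, giving L = 38.

L* = 38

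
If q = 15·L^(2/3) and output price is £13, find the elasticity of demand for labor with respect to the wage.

ε = -3

MP_L = (2/3)·15·L^(-1/3), so P·MP_L = w gives 130·L^(-1/3) = w.
Solving, L(w) = (130/w)^(3). This is a constant-elasticity form: L ∝ w^(−3), so ε = −3.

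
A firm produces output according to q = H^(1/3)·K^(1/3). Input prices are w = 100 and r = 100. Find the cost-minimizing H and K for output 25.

Cost minimization requires the marginal rate of technical substitution to equal the input-price ratio: MP_H/MP_K = w/r.
Here MP_H/MP_K = (1/3)·(K/H)/(1/3) = (K/H). Setting this equal to 100/100 = 1 gives K = H.
Substituting into q = 25: H^(1/3)·(H)^(1/3) = 25.
Solving, H = 125 and K = 125.

H* = 125, K* = 125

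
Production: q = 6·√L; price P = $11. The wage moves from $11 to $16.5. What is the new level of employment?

From P·MP_L = w with MP_L = 3·L^(-1/2), the labor demand is L(w) = (33/w)^(2).
At w = 11: L = 9. At w = 16.5: L = 4.

L* = 4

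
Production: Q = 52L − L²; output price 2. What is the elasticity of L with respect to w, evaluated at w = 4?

From P·MP_L = w with MP_L = 52 − 2L, labor demand is L(w) = (52 − w/2)/2.
dL/dw = −1/(4) = -0.25.
At w = 4, L = 25, so ε = (dL/dw)·(w/L) = (-0.25)·(4/25) = -0.04.

ε = -0.04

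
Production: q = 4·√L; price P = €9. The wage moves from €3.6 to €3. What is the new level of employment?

From P·MP_L = w with MP_L = 2·L^(-1/2), the labor demand is L(w) = (18/w)^(2).
At w = 3.6: L = 25. At w = 3: L = 36.

L* = 36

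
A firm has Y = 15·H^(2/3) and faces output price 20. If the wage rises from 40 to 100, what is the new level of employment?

H* = 8

From P·MP_H = w with MP_H = 10·H^(-1/3), the labor demand is H(w) = (200/w)^(3).
At w = 40: H = 125. At w = 100: H = 8.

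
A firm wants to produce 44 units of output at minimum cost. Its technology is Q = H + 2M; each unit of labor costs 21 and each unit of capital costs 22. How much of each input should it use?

The inputs are perfect substitutes, so the firm uses whichever has the lower cost per unit of output.
Cost per unit of output via H is 21; via M it is 11. M is cheaper.
Producing Q = 44 with M alone: H = 0, M = 22.

H* = 0, M* = 22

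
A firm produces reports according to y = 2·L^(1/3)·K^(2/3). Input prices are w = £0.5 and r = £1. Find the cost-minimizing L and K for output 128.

L* = 64, K* = 64

Cost minimization requires the marginal rate of technical substitution to equal the input-price ratio: MP_L/MP_K = w/r.
Here MP_L/MP_K = (1/3)·(K/L)/(2/3) = 0.5·(K/L). Setting this equal to 0.5/1 = 0.5 gives K = L.
Substituting into y = 128: 2·L^(1/3)·(L)^(2/3) = 128.
Solving, L = 64 and K = 64.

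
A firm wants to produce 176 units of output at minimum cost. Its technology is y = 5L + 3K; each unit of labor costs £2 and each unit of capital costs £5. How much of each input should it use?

The inputs are perfect substitutes, so the firm uses whichever has the lower cost per unit of output.
Cost per unit of output via L is w/5 = 0.4; via K it is r/3 = 5/3. L is cheaper.
Producing y = 176 with L alone: L = 35.2, K = 0.

L* = 35.2, K* = 0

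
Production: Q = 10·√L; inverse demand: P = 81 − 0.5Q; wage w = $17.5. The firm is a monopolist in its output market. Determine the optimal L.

L* = 36

Marginal revenue from the inverse demand is MR = 81 − Q.
The marginal product is MP_L = 5·L^(-1/2).
A monopolist hires until marginal revenue product equals the wage: MR·MP_L = w.
At L, Q = 10·√L. Substituting and solving: (81 − 10·√L)·5·L^(-1/2) = 17.5 gives L = 36.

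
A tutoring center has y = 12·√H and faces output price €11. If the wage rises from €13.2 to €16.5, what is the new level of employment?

H* = 16

From P·MP_H = w with MP_H = 6·H^(-1/2), the labor demand is H(w) = (66/w)^(2).
At w = 13.2: H = 25. At w = 16.5: H = 16.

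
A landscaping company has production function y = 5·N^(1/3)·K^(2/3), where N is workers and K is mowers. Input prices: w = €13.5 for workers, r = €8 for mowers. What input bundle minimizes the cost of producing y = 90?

Cost minimization requires the marginal rate of technical substitution to equal the input-price ratio: MP_N/MP_K = w/r.
Here MP_N/MP_K = (1/3)·(K/N)/(2/3) = 0.5·(K/N). Setting this equal to 13.5/8 = 1.6875 gives K = 3.375N.
Substituting into y = 90: 5·N^(1/3)·(3.375N)^(2/3) = 90.
Solving, N = 8 and K = 27.

N* = 8, K* = 27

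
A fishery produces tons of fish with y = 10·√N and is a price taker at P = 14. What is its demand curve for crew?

N(w) = 4900/w²

MP_N = (1/2)·10·N^(-1/2) = 5·N^(-1/2).
Setting P·MP_N = w: 70·N^(-1/2) = w.
Solving for N: N^(-1/2) = w/70, so N = (70/w)^(2).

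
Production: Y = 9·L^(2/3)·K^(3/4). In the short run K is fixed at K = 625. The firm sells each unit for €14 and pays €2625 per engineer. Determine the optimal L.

With K = 625, MP_L = (2/3)·9·L^(-1/3)·625^(3/4) = 750·L^(-1/3).
Profit maximization for a price taker requires P·MP_L = w: 14·750·L^(-1/3) = 2625.
So L^(-1/3) = 0.25, which gives L = 64.

L* = 64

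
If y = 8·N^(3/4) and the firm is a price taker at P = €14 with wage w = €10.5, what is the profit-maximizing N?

MP_N = (3/4)·8·N^(-1/4) = 6·N^(-1/4).
Profit maximization for a price taker requires P·MP_N = w: 14·6·N^(-1/4) = 10.5.
So N^(-1/4) = 0.125, which gives N = 4096.

N* = 4096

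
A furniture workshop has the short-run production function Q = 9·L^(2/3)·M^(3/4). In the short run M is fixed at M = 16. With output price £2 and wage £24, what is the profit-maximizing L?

With M = 16, MP_L = (2/3)·9·L^(-1/3)·16^(3/4) = 48·L^(-1/3).
Profit maximization for a price taker requires P·MP_L = w: 2·48·L^(-1/3) = 24.
So L^(-1/3) = 0.25, which gives L = 64.

L* = 64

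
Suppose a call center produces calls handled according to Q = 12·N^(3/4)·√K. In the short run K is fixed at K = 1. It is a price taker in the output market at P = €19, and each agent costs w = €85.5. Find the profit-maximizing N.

With K = 1, MP_N = (3/4)·12·N^(-1/4)·1^(1/2) = 9·N^(-1/4).
Profit maximization for a price taker requires P·MP_N = w: 19·9·N^(-1/4) = 85.5.
So N^(-1/4) = 0.5, which gives N = 16.

N* = 16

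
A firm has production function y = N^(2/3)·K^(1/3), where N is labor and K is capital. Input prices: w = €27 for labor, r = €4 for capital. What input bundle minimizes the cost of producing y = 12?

N* = 8, K* = 27

Cost minimization requires the marginal rate of technical substitution to equal the input-price ratio: MP_N/MP_K = w/r.
Here MP_N/MP_K = (2/3)·(K/N)/(1/3) = 2·(K/N). Setting this equal to 27/4 = 6.75 gives K = 3.375N.
Substituting into y = 12: N^(2/3)·(3.375N)^(1/3) = 12.
Solving, N = 8 and K = 27.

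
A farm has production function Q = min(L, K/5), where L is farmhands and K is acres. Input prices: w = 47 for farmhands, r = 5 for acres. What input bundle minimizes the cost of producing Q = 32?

With a fixed-proportions technology, the cost-minimizing bundle uses no slack in either input: L = K/5 = Q.
So L = 32 and K = 5·32 = 160.

L* = 32, K* = 160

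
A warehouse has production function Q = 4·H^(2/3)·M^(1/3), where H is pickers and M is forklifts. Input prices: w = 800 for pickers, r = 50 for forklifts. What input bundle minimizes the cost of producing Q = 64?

H* = 8, M* = 64

Cost minimization requires the marginal rate of technical substitution to equal the input-price ratio: MP_H/MP_M = w/r.
Here MP_H/MP_M = (2/3)·(M/H)/(1/3) = 2·(M/H). Setting this equal to 800/50 = 16 gives M = 8H.
Substituting into Q = 64: 4·H^(2/3)·(8H)^(1/3) = 64.
Solving, H = 8 and M = 64.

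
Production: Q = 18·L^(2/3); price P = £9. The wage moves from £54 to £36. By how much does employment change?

ΔL = 19

From P·MP_L = w with MP_L = 12·L^(-1/3), the labor demand is L(w) = (108/w)^(3).
At w = 54: L = 8. At w = 36: L = 27.
ΔL = 27 − 8 = 19.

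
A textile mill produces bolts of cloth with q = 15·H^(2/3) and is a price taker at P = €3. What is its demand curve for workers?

H(w) = 27000/w³

MP_H = (2/3)·15·H^(-1/3) = 10·H^(-1/3).
Setting P·MP_H = w: 30·H^(-1/3) = w.
Solving for H: H^(-1/3) = w/30, so H = (30/w)^(3).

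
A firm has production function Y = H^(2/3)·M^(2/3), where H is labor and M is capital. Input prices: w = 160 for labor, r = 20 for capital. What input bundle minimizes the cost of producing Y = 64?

Cost minimization requires the marginal rate of technical substitution to equal the input-price ratio: MP_H/MP_M = w/r.
Here MP_H/MP_M = (2/3)·(M/H)/(2/3) = (M/H). Setting this equal to 160/20 = 8 gives M = 8H.
Substituting into Y = 64: H^(2/3)·(8H)^(2/3) = 64.
Solving, H = 8 and M = 64.

H* = 8, M* = 64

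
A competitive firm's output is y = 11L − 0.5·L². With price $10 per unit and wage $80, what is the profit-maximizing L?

The marginal product of L is MP_L = 11 − L.
A price-taking firm hires until the value of the marginal product equals the wage: P·MP_L = w, so 10·(11 − L) = 80.
Then 11 − L = 8, giving L = 3.

L* = 3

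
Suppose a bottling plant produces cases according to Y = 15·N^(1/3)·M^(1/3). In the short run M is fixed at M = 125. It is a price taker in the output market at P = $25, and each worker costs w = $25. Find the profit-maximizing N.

N* = 125

With M = 125, MP_N = (1/3)·15·N^(-2/3)·125^(1/3) = 25·N^(-2/3).
Profit maximization for a price taker requires P·MP_N = w: 25·25·N^(-2/3) = 25.
So N^(-2/3) = 0.04, which gives N = 125.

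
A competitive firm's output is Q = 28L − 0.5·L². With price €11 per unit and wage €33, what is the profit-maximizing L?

The marginal product of L is MP_L = 28 − L.
A price-taking firm hires until the value of the marginal product equals the wage: P·MP_L = w, so 11·(28 − L) = 33.
Then 28 − L = 3, giving L = 25.

L* = 25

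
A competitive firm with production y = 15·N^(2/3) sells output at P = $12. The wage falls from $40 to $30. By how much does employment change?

ΔN = 37

From P·MP_N = w with MP_N = 10·N^(-1/3), the labor demand is N(w) = (120/w)^(3).
At w = 40: N = 27. At w = 30: N = 64.
ΔN = 64 − 27 = 37.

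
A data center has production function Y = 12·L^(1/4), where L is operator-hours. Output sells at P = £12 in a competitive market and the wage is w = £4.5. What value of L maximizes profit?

MP_L = (1/4)·12·L^(-3/4) = 3·L^(-3/4).
Profit maximization for a price taker requires P·MP_L = w: 12·3·L^(-3/4) = 4.5.
So L^(-3/4) = 0.125, which gives L = 16.

L* = 16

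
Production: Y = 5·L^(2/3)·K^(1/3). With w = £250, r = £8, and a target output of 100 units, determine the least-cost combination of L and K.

L* = 8, K* = 125

Cost minimization requires the marginal rate of technical substitution to equal the input-price ratio: MP_L/MP_K = w/r.
Here MP_L/MP_K = (2/3)·(K/L)/(1/3) = 2·(K/L). Setting this equal to 250/8 = 31.25 gives K = 15.625L.
Substituting into Y = 100: 5·L^(2/3)·(15.625L)^(1/3) = 100.
Solving, L = 8 and K = 125.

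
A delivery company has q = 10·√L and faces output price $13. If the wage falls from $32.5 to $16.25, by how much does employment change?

ΔL = 12

From P·MP_L = w with MP_L = 5·L^(-1/2), the labor demand is L(w) = (65/w)^(2).
At w = 32.5: L = 4. At w = 16.25: L = 16.
ΔL = 16 − 4 = 12.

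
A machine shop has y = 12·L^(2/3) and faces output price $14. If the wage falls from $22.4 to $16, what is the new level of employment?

From P·MP_L = w with MP_L = 8·L^(-1/3), the labor demand is L(w) = (112/w)^(3).
At w = 22.4: L = 125. At w = 16: L = 343.

L* = 343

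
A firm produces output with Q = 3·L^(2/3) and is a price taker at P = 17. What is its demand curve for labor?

MP_L = (2/3)·3·L^(-1/3) = 2·L^(-1/3).
Setting P·MP_L = w: 34·L^(-1/3) = w.
Solving for L: L^(-1/3) = w/34, so L = (34/w)^(3).

L(w) = 39304/w³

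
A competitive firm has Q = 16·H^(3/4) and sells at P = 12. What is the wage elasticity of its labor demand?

MP_H = (3/4)·16·H^(-1/4), so P·MP_H = w gives 144·H^(-1/4) = w.
Solving, H(w) = (144/w)^(4). This is a constant-elasticity form: H ∝ w^(−4), so ε = −4.

ε = -4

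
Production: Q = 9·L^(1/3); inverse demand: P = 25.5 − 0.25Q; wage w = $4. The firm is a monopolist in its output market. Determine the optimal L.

L* = 27

Marginal revenue from the inverse demand is MR = 25.5 − 0.5Q.
The marginal product is MP_L = 3·L^(-2/3).
A monopolist hires until marginal revenue product equals the wage: MR·MP_L = w.
At L, Q = 9·L^(1/3). Substituting and solving: (25.5 − 4.5·L^(1/3))·3·L^(-2/3) = 4 gives L = 27.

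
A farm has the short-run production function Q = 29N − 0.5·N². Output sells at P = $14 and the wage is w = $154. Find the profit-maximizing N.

The marginal product of N is MP_N = 29 − N.
A price-taking firm hires until the value of the marginal product equals the wage: P·MP_N = w, so 14·(29 − N) = 154.
Then 29 − N = 11, giving N = 18.

N* = 18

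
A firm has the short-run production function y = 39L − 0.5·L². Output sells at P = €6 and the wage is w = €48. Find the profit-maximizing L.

The marginal product of L is MP_L = 39 − L.
A price-taking firm hires until the value of the marginal product equals the wage: P·MP_L = w, so 6·(39 − L) = 48.
Then 39 − L = 8, giving L = 31.

L* = 31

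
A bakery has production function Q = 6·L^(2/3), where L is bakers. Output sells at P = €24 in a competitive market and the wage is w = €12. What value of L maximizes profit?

MP_L = (2/3)·6·L^(-1/3) = 4·L^(-1/3).
Profit maximization for a price taker requires P·MP_L = w: 24·4·L^(-1/3) = 12.
So L^(-1/3) = 0.125, which gives L = 512.

L* = 512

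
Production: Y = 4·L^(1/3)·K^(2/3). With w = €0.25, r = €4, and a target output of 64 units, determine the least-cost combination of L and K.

Cost minimization requires the marginal rate of technical substitution to equal the input-price ratio: MP_L/MP_K = w/r.
Here MP_L/MP_K = (1/3)·(K/L)/(2/3) = 0.5·(K/L). Setting this equal to 0.25/4 = 0.0625 gives K = 0.125L.
Substituting into Y = 64: 4·L^(1/3)·(0.125L)^(2/3) = 64.
Solving, L = 64 and K = 8.

L* = 64, K* = 8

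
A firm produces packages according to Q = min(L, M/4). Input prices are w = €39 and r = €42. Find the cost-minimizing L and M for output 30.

With a fixed-proportions technology, the cost-minimizing bundle uses no slack in either input: L = M/4 = Q.
So L = 30 and M = 4·30 = 120.

L* = 30, M* = 120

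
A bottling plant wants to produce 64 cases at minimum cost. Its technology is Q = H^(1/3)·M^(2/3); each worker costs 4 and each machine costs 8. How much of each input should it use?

Cost minimization requires the marginal rate of technical substitution to equal the input-price ratio: MP_H/MP_M = w/r.
Here MP_H/MP_M = (1/3)·(M/H)/(2/3) = 0.5·(M/H). Setting this equal to 4/8 = 0.5 gives M = H.
Substituting into Q = 64: H^(1/3)·(H)^(2/3) = 64.
Solving, H = 64 and M = 64.

H* = 64, M* = 64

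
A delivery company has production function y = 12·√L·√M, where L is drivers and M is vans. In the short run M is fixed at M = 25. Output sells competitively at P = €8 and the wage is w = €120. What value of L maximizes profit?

With M = 25, MP_L = (1/2)·12·L^(-1/2)·25^(1/2) = 30·L^(-1/2).
Profit maximization for a price taker requires P·MP_L = w: 8·30·L^(-1/2) = 120.
So L^(-1/2) = 0.5, which gives L = 4.

L* = 4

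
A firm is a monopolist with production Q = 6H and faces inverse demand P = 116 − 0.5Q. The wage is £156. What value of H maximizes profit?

H* = 15

Marginal revenue from the inverse demand is MR = 116 − Q.
The marginal product is MP_H = 6.
A monopolist hires until marginal revenue product equals the wage: MR·MP_H = w.
(116 − 6H)·6 = 156, so H = 15.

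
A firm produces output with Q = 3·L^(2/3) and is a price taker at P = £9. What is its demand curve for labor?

L(w) = 5832/w³

MP_L = (2/3)·3·L^(-1/3) = 2·L^(-1/3).
Setting P·MP_L = w: 18·L^(-1/3) = w.
Solving for L: L^(-1/3) = w/18, so L = (18/w)^(3).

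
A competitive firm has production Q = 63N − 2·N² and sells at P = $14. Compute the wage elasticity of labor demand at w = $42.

From P·MP_N = w with MP_N = 63 − 4N, labor demand is N(w) = (63 − w/14)/4.
dN/dw = −1/(56) = -1/56.
At w = 42, N = 15, so ε = (dN/dw)·(w/N) = (-1/56)·(42/15) = -0.05.

ε = -0.05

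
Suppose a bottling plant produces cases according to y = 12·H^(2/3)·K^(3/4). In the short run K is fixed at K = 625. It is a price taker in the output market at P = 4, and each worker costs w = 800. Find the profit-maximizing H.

H* = 125

With K = 625, MP_H = (2/3)·12·H^(-1/3)·625^(3/4) = 1000·H^(-1/3).
Profit maximization for a price taker requires P·MP_H = w: 4·1000·H^(-1/3) = 800.
So H^(-1/3) = 0.2, which gives H = 125.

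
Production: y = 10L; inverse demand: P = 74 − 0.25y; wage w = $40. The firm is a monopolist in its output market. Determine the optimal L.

Marginal revenue from the inverse demand is MR = 74 − 0.5y.
The marginal product is MP_L = 10.
A monopolist hires until marginal revenue product equals the wage: MR·MP_L = w.
(74 − 5L)·10 = 40, so L = 14.

L* = 14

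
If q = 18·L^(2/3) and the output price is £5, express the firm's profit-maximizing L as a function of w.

L(w) = 216000/w³

MP_L = (2/3)·18·L^(-1/3) = 12·L^(-1/3).
Setting P·MP_L = w: 60·L^(-1/3) = w.
Solving for L: L^(-1/3) = w/60, so L = (60/w)^(3).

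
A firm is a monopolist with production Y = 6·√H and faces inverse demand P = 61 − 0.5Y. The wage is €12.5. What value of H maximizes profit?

Marginal revenue from the inverse demand is MR = 61 − Y.
The marginal product is MP_H = 3·H^(-1/2).
A monopolist hires until marginal revenue product equals the wage: MR·MP_H = w.
At H, Y = 6·√H. Substituting and solving: (61 − 6·√H)·3·H^(-1/2) = 12.5 gives H = 36.

H* = 36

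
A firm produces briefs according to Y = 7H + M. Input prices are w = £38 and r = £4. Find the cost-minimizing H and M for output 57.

The inputs are perfect substitutes, so the firm uses whichever has the lower cost per unit of output.
Cost per unit of output via H is 38/7; via M it is 4. M is cheaper.
Producing Y = 57 with M alone: H = 0, M = 57.

H* = 0, M* = 57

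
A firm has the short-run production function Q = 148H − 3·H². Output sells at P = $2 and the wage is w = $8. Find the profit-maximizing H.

H* = 24

The marginal product of H is MP_H = 148 − 6H.
A price-taking firm hires until the value of the marginal product equals the wage: P·MP_H = w, so 2·(148 − 6H) = 8.
Then 148 − 6H = 4, giving H = 24.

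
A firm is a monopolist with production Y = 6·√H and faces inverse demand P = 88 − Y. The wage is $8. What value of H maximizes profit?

Marginal revenue from the inverse demand is MR = 88 − 2Y.
The marginal product is MP_H = 3·H^(-1/2).
A monopolist hires until marginal revenue product equals the wage: MR·MP_H = w.
At H, Y = 6·√H. Substituting and solving: (88 − 12·√H)·3·H^(-1/2) = 8 gives H = 36.

H* = 36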